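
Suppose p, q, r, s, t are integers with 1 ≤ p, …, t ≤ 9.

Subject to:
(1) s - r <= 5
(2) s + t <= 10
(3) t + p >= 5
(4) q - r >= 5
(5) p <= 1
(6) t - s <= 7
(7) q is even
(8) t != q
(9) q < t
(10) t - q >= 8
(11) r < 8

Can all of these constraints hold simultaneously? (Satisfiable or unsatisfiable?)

Constraints 1, 4, 6, and 10 give q − r ≥ 5, r − s ≥ -5, s − t ≥ -7, t − q ≥ 8.
Adding all 4 inequalities: the left sides telescope to 0, and the right sides sum to 5 + (-5) + (-7) + 8 = 1. So 0 ≥ 1, which is false.

Unsatisfiable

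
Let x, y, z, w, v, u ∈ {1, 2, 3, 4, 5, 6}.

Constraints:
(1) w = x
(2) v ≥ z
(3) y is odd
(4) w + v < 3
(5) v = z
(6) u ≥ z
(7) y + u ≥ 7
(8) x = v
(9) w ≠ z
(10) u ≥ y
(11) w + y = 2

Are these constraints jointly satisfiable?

Unsatisfiable

From constraints 1, 5, and 8, w = x = v = z, so w = z. But constraint 9 says w ≠ z. Contradiction.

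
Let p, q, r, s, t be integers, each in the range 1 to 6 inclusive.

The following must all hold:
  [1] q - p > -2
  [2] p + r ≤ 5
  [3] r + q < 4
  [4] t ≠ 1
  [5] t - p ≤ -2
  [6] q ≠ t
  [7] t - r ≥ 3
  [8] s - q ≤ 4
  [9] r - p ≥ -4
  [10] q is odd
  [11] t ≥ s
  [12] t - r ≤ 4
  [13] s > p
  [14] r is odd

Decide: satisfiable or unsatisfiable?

Constraints 5, 7, and 9 give t − r ≥ 3, r − p ≥ -4, p − t ≥ 2.
Adding all 3 inequalities: the left sides telescope to 0, and the right sides sum to 3 + (-4) + 2 = 1. So 0 ≥ 1, which is false.

Unsatisfiable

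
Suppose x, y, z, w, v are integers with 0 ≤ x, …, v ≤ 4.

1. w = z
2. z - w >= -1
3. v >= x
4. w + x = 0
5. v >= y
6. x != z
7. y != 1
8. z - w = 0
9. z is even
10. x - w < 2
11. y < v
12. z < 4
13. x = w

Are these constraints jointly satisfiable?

Unsatisfiable

From constraints 1 and 13, x = w = z, so x = z. But constraint 6 says x ≠ z. Contradiction.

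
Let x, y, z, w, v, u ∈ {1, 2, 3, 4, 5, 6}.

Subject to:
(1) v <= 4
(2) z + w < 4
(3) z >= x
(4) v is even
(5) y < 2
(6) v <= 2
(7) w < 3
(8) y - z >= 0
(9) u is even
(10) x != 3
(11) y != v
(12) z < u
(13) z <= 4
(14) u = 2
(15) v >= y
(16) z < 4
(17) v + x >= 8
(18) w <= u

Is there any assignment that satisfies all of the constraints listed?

Unsatisfiable

From constraint 6: v ≤ 2. From constraints 3 and 13: x ≤ z ≤ 4. Hence v + x ≤ 6. But constraint 17 requires v + x ≥ 8, and 8 > 6. Contradiction.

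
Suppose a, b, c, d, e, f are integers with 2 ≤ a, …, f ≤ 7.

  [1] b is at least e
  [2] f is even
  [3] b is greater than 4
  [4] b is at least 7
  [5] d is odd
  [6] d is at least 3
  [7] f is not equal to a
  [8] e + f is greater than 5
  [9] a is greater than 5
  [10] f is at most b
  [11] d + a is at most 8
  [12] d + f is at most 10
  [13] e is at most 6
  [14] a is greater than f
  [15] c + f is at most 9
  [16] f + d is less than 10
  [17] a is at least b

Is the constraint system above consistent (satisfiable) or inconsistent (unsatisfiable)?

Unsatisfiable

From constraint 6: d ≥ 3. From constraints 4 and 17: a ≥ b ≥ 7. Hence d + a ≥ 10. But constraint 11 requires d + a ≤ 8, and 8 < 10. Contradiction.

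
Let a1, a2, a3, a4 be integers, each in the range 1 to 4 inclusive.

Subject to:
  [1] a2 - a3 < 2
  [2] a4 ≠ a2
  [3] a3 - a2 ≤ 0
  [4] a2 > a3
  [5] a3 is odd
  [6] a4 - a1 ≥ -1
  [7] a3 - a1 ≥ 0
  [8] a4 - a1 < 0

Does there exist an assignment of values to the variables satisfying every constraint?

Satisfiable

Take a1 = 3, a2 = 4, a3 = 3, a4 = 2. Then constraint 1: a2 - a3 = 1; constraint 3: a3 - a2 = -1; constraint 6: a4 - a1 = -1, and every other listed constraint is also met.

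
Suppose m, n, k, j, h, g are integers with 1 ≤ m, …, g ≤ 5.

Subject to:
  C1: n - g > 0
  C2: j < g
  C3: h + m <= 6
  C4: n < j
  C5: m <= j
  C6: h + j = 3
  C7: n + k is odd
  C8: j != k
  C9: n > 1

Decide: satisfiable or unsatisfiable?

Unsatisfiable

Constraints 1, 2, and 4 give j < g, g < n, n < j. Chaining: j < g < n < j, which forces j < j — impossible.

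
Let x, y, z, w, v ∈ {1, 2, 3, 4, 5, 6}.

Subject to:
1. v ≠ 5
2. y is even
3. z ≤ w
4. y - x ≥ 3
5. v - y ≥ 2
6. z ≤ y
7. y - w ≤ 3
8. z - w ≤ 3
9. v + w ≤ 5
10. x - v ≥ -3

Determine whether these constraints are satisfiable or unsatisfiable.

Unsatisfiable

Constraints 4, 5, and 10 give v − y ≥ 2, y − x ≥ 3, x − v ≥ -3.
Adding all 3 inequalities: the left sides telescope to 0, and the right sides sum to 2 + 3 + (-3) = 2. So 0 ≥ 2, which is false.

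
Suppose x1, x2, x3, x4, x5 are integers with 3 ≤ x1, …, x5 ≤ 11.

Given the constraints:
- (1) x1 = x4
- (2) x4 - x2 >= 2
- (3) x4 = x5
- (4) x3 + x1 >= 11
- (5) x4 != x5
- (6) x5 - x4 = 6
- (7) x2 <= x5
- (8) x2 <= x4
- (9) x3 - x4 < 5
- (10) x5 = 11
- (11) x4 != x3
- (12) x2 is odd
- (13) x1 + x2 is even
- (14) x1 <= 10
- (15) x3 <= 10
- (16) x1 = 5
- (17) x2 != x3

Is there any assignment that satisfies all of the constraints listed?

Constraint 16 fixes x1 = 5 and constraint 10 fixes x5 = 11. Constraints 1 and 3 give x1 = x4 = x5, so x1 = x5. But 5 ≠ 11 — contradiction.

Unsatisfiable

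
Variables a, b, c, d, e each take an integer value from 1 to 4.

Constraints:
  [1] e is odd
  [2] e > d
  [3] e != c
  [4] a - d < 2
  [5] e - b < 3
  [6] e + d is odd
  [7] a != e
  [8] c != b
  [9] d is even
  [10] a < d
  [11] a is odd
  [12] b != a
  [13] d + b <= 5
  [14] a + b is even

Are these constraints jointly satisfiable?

Satisfiable

Setting (a, b, c, d, e) = (1, 3, 2, 2, 3) satisfies everything: constraint 4: a - d = -1; constraint 5: e - b = 0, and the others follow.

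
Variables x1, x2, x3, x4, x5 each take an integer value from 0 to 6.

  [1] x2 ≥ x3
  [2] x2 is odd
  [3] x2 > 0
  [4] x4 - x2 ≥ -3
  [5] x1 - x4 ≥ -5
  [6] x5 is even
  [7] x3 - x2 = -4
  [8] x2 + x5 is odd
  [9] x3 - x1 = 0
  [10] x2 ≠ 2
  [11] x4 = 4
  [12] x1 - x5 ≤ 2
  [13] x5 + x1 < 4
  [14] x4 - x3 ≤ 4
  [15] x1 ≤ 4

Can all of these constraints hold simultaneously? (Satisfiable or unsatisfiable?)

Try x1 = 1, x2 = 5, x3 = 1, x4 = 4, x5 = 0.
Check constraint 4: x4 - x2 = -1; constraint 5: x1 - x4 = -3; constraint 7: x3 - x2 = -4. The remaining constraints are straightforward to verify.

Satisfiable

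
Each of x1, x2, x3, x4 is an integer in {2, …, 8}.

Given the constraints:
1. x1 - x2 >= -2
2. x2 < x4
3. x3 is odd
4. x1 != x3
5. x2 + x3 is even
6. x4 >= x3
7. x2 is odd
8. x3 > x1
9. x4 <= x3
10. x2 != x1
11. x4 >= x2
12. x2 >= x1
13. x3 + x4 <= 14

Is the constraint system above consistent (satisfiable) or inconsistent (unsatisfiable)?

The assignment x1 = 2, x2 = 3, x3 = 7, x4 = 7 works:
  constraint 1 holds since x1 - x2 = -1.
  constraint 3 holds since x3 = 7 is odd.
  constraint 13 holds since x3 + x4 = 14.
The rest check out directly.

Satisfiable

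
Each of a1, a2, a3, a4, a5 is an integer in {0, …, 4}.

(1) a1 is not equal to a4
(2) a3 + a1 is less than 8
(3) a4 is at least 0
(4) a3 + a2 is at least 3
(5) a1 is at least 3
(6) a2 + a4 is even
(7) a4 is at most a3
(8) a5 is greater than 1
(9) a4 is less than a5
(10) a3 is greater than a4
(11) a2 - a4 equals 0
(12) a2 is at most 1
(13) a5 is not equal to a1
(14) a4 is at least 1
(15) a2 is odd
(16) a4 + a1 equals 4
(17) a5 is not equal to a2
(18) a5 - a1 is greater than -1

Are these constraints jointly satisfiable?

Try a1 = 3, a2 = 1, a3 = 4, a4 = 1, a5 = 4.
Check constraint 2: a3 + a1 = 7; constraint 4: a3 + a2 = 5; constraint 11: a2 - a4 = 0. The remaining constraints are straightforward to verify.

Satisfiable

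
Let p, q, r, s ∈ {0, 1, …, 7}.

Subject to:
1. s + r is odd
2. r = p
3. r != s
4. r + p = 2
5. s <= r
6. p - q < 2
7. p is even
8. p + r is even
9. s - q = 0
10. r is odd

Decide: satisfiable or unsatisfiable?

Unsatisfiable

Constraint 7 makes p even and constraint 10 makes r odd, so p + r must be odd. Constraint 8 says p + r is even — contradiction.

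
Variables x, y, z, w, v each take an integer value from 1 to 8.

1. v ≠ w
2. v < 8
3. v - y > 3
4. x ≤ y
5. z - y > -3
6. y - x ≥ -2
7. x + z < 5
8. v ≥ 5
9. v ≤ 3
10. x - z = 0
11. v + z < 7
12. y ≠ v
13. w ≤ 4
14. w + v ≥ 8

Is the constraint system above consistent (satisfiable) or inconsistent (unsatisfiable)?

From constraint 13: w ≤ 4. From constraint 9: v ≤ 3. Hence w + v ≤ 7. But constraint 14 requires w + v ≥ 8, and 8 > 7. Contradiction.

Unsatisfiable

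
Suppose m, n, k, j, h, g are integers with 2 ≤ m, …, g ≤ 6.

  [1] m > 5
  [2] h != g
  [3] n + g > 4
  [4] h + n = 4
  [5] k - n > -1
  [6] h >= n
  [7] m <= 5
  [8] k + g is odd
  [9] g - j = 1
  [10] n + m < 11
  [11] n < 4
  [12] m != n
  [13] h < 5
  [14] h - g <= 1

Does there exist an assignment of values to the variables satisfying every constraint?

From constraint 1: m ≥ 6. From constraint 7: m ≤ 5. But 5 < 6, so no value of m works.

Unsatisfiable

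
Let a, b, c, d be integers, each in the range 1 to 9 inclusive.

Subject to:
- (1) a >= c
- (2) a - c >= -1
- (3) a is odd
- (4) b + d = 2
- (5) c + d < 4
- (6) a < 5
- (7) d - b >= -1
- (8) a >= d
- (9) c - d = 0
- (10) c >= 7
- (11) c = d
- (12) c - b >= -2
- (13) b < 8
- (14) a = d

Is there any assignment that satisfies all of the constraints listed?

From constraints 1 and 10: a ≥ c and c ≥ 7, so a ≥ 7. From constraint 6: a ≤ 4. But 4 < 7, so no value of a works.

Unsatisfiable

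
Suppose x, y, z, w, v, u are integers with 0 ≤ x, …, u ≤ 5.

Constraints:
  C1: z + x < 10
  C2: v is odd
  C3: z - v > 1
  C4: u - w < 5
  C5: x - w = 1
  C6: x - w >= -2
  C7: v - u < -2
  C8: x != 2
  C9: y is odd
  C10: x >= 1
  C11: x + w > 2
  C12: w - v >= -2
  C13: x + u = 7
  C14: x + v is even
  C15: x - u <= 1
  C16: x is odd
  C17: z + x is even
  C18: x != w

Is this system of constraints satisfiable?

Satisfiable

The assignment x = 3, y = 5, z = 5, w = 2, v = 1, u = 4 works:
  constraint 1 holds since z + x = 8.
  constraint 3 holds since z - v = 4.
The rest check out directly.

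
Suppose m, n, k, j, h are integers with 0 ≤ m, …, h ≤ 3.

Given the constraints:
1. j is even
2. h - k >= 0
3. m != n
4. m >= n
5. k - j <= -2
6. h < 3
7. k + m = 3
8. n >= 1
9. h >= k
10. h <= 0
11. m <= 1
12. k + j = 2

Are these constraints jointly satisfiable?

Unsatisfiable

From constraints 9 and 10: k ≤ h ≤ 0. From constraint 11: m ≤ 1. Hence k + m ≤ 1. But constraint 7 requires k + m = 3, and 3 > 1. Contradiction.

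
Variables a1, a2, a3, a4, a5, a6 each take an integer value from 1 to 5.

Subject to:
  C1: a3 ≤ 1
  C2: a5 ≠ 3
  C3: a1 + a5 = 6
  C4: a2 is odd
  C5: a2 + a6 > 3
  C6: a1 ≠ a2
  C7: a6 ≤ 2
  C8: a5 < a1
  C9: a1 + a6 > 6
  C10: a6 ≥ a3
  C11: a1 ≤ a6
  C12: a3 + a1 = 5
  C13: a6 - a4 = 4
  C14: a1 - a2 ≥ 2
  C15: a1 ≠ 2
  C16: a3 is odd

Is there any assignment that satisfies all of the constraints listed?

Unsatisfiable

From constraint 1: a3 ≤ 1. From constraints 7 and 11: a1 ≤ a6 ≤ 2. Hence a3 + a1 ≤ 3. But constraint 12 requires a3 + a1 = 5, and 5 > 3. Contradiction.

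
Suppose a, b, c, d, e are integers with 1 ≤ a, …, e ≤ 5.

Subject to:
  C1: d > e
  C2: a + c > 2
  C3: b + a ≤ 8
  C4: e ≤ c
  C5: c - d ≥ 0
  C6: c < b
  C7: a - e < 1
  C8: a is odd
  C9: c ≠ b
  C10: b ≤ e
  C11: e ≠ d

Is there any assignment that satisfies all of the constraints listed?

Unsatisfiable

Constraints 1, 5, 6, and 10 give e < d, d ≤ c, c < b, b ≤ e. Chaining: e < d ≤ c < b ≤ e, which forces e < e — impossible.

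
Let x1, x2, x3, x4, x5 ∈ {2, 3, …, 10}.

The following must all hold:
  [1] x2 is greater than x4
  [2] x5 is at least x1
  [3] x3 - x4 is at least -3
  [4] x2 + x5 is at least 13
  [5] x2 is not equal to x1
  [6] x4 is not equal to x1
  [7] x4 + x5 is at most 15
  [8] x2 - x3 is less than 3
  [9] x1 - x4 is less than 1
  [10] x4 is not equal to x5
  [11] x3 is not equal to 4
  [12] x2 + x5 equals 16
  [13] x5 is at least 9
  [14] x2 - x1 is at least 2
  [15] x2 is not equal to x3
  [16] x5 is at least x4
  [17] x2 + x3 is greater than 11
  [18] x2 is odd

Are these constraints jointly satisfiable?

Satisfiable

One satisfying assignment is x1 = 4, x2 = 7, x3 = 6, x4 = 6, x5 = 9.
For the less obvious constraints — constraint 3: x3 - x4 = 0; constraint 4: x2 + x5 = 16 — and the others hold by inspection.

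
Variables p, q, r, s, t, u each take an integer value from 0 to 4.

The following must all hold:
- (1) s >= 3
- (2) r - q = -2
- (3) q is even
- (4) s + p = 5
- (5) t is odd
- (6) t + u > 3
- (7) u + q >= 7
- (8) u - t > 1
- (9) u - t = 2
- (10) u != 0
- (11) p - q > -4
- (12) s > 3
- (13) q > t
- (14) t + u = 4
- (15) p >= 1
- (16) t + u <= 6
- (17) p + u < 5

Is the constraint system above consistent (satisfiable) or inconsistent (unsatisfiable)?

Take p = 1, q = 4, r = 2, s = 4, t = 1, u = 3. Then constraint 2: r - q = -2; constraint 4: s + p = 5, and every other listed constraint is also met.

Satisfiable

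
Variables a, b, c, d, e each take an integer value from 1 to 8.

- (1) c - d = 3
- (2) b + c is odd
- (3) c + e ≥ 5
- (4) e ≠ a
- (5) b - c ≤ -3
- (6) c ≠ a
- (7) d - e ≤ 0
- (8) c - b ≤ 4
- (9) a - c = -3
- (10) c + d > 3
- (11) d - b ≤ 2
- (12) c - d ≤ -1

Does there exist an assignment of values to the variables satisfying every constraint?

Constraints 5, 11, and 12 give b − d ≥ -2, d − c ≥ 1, c − b ≥ 3.
Adding all 3 inequalities: the left sides telescope to 0, and the right sides sum to (-2) + 1 + 3 = 2. So 0 ≥ 2, which is false.

Unsatisfiable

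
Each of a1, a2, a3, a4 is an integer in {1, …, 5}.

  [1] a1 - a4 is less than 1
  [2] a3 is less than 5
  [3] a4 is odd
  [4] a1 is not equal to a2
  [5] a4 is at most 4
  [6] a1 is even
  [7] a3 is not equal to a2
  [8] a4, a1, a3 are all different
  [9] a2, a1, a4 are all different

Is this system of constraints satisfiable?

Satisfiable

The assignment a1 = 2, a2 = 5, a3 = 1, a4 = 3 works:
  constraint 1 holds since a1 - a4 = -1.
  constraint 8 holds since values 3, 2, 1 are distinct.
The rest check out directly.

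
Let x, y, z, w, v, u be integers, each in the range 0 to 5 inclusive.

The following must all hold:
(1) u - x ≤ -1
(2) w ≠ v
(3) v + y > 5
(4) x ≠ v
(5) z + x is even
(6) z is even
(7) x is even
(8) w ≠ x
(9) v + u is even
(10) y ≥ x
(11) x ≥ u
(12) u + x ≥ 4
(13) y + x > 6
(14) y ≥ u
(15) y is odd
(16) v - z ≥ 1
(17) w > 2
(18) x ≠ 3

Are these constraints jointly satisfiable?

Satisfiable

Setting (x, y, z, w, v, u) = (4, 5, 0, 5, 2, 2) satisfies everything: constraint 1: u - x = -2; constraint 3: v + y = 7, and the others follow.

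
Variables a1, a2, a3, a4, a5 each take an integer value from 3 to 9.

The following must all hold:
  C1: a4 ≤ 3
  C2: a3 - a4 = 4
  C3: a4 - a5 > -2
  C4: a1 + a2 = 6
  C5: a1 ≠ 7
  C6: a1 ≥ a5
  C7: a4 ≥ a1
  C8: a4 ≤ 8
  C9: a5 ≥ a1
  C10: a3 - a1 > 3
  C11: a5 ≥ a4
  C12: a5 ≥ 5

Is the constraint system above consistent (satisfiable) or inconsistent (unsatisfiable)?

Unsatisfiable

From constraints 6 and 12: a1 ≥ a5 and a5 ≥ 5, so a1 ≥ 5. From constraints 1 and 7: a1 ≤ a4 and a4 ≤ 3, so a1 ≤ 3. But 3 < 5, so no value of a1 works.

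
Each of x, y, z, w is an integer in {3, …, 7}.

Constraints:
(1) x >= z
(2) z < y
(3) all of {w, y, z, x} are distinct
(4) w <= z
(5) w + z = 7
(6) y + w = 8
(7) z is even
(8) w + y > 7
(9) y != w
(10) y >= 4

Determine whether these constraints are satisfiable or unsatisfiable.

Satisfiable

Try x = 7, y = 5, z = 4, w = 3.
Check constraint 5: w + z = 7; constraint 6: y + w = 8. The remaining constraints are straightforward to verify.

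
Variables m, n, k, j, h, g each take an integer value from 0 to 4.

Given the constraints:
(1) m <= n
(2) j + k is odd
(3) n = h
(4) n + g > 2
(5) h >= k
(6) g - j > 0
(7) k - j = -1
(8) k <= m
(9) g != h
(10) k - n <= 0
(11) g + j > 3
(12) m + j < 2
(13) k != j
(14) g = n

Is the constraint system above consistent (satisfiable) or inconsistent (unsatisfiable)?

Unsatisfiable

From constraints 3 and 14, g = n = h, so g = h. But constraint 9 says g ≠ h. Contradiction.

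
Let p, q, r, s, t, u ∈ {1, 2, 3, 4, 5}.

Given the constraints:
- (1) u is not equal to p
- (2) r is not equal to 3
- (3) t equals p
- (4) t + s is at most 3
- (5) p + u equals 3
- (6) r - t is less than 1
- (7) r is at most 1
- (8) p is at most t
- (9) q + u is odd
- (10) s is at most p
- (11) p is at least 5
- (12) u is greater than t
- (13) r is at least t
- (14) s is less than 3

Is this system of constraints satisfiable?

From constraints 8 and 11: t ≥ p and p ≥ 5, so t ≥ 5. From constraints 7 and 13: t ≤ r and r ≤ 1, so t ≤ 1. But 1 < 5, so no value of t works.

Unsatisfiable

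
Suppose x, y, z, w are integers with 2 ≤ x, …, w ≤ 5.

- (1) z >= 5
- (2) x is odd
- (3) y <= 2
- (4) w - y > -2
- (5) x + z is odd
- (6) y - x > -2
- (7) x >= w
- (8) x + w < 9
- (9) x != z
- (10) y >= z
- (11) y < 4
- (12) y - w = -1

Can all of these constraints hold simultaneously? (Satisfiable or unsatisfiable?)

From constraint 1: z ≥ 5. From constraints 3 and 10: z ≤ y and y ≤ 2, so z ≤ 2. But 2 < 5, so no value of z works.

Unsatisfiable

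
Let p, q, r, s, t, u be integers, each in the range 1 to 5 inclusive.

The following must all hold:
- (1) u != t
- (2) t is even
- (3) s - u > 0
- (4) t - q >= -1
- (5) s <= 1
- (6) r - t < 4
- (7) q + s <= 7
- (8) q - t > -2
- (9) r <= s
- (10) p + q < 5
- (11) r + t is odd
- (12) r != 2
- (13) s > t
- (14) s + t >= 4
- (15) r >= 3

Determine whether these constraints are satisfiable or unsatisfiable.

Unsatisfiable

From constraints 9 and 15: s ≥ r and r ≥ 3, so s ≥ 3. From constraint 5: s ≤ 1. But 1 < 3, so no value of s works.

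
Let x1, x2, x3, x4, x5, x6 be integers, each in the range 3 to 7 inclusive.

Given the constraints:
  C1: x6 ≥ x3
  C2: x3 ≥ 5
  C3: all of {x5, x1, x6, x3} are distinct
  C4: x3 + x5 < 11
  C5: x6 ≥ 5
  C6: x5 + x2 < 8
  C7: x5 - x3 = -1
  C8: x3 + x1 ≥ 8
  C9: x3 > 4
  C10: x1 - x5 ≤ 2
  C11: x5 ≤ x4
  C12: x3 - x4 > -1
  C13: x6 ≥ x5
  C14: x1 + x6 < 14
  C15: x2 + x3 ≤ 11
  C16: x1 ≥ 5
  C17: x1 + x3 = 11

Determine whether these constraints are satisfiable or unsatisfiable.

Satisfiable

The assignment x1 = 6, x2 = 3, x3 = 5, x4 = 5, x5 = 4, x6 = 7 works:
  constraint 4 holds since x3 + x5 = 9.
  constraint 6 holds since x5 + x2 = 7.
  constraint 7 holds since x5 - x3 = -1.
The rest check out directly.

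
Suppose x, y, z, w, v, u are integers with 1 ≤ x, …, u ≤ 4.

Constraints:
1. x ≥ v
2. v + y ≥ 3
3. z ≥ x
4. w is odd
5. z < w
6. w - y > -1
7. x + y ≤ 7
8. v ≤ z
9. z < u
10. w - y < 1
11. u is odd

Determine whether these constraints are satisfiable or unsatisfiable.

Satisfiable

One satisfying assignment is x = 1, y = 3, z = 2, w = 3, v = 1, u = 3.
For the less obvious constraints — constraint 2: v + y = 4; constraint 6: w - y = 0; constraint 7: x + y = 4 — and the others hold by inspection.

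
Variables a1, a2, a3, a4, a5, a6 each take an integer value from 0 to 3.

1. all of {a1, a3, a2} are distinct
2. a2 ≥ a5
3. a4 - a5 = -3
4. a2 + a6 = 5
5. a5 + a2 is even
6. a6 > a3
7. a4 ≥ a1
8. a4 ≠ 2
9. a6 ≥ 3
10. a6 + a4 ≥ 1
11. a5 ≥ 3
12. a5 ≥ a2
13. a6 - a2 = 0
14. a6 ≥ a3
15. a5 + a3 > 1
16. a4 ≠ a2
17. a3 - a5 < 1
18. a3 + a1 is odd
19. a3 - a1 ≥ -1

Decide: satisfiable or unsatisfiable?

From constraints 2 and 11: a2 ≥ a5 ≥ 3. From constraint 9: a6 ≥ 3. Hence a2 + a6 ≥ 6. But constraint 4 requires a2 + a6 = 5, and 5 < 6. Contradiction.

Unsatisfiable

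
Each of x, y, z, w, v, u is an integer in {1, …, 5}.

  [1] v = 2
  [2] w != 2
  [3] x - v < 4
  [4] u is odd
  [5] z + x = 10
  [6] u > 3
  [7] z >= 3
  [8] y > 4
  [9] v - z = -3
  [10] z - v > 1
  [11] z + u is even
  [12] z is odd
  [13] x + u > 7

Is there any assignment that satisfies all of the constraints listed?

Try x = 5, y = 5, z = 5, w = 5, v = 2, u = 5.
Check constraint 3: x - v = 3; constraint 5: z + x = 10; constraint 9: v - z = -3. The remaining constraints are straightforward to verify.

Satisfiable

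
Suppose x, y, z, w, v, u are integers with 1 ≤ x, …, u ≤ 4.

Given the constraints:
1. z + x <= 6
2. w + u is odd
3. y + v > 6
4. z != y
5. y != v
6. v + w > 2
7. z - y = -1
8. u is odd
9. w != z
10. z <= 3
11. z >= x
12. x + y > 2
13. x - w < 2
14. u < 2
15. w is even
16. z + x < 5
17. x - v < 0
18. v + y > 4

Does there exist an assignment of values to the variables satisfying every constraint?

Satisfiable

The assignment x = 1, y = 4, z = 3, w = 2, v = 3, u = 1 works:
  constraint 1 holds since z + x = 4.
  constraint 3 holds since y + v = 7.
The rest check out directly.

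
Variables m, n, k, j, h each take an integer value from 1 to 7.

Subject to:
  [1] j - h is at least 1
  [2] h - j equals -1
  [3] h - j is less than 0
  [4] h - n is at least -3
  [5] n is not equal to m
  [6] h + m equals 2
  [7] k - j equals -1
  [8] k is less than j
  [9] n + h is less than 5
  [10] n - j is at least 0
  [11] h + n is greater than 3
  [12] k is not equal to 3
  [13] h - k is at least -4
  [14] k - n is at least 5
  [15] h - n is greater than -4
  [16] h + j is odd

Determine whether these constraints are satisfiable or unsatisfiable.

Constraints 1, 10, 13, and 14 give k − n ≥ 5, n − j ≥ 0, j − h ≥ 1, h − k ≥ -4.
Adding all 4 inequalities: the left sides telescope to 0, and the right sides sum to 5 + 0 + 1 + (-4) = 2. So 0 ≥ 2, which is false.

Unsatisfiable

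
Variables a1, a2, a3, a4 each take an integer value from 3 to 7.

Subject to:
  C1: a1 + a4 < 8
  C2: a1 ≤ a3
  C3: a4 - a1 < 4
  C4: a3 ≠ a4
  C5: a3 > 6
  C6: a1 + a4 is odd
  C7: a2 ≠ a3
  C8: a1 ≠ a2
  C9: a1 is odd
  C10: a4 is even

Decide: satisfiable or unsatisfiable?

Satisfiable

One satisfying assignment is a1 = 3, a2 = 6, a3 = 7, a4 = 4.
For the less obvious constraints — constraint 1: a1 + a4 = 7; constraint 3: a4 - a1 = 1; constraint 6: a1 + a4 = 7 is odd — and the others hold by inspection.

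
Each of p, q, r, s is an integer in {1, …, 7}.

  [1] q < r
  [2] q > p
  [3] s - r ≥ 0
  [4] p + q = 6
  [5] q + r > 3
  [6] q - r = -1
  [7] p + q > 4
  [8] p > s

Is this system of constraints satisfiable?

Unsatisfiable

Constraints 1, 2, 3, and 8 give s < p, p < q, q < r, r ≤ s. Chaining: s < p < q < r ≤ s, which forces s < s — impossible.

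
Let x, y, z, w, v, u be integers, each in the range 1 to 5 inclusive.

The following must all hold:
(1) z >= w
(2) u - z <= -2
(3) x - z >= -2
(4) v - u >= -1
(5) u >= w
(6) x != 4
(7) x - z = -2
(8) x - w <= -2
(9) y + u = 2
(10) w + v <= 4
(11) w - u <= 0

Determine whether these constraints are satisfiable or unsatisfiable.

Unsatisfiable

Constraints 2, 3, 8, and 11 give u − w ≥ 0, w − x ≥ 2, x − z ≥ -2, z − u ≥ 2.
Adding all 4 inequalities: the left sides telescope to 0, and the right sides sum to 0 + 2 + (-2) + 2 = 2. So 0 ≥ 2, which is false.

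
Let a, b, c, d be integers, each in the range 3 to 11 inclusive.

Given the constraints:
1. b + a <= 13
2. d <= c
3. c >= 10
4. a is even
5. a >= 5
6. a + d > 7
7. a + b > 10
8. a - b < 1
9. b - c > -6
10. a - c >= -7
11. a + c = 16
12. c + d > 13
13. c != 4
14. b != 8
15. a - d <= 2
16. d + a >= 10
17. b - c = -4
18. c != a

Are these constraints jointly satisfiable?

Satisfiable

The assignment a = 6, b = 6, c = 10, d = 4 works:
  constraint 1 holds since b + a = 12.
  constraint 6 holds since a + d = 10.
The rest check out directly.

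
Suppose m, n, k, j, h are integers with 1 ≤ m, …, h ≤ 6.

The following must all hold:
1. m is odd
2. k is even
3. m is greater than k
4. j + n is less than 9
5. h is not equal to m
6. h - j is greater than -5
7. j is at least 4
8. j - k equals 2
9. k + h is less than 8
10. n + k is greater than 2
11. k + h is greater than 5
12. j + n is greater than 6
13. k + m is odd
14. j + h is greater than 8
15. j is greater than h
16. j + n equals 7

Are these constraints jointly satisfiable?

Satisfiable

Setting (m, n, k, j, h) = (5, 1, 4, 6, 3) satisfies everything: constraint 4: j + n = 7; constraint 6: h - j = -3; constraint 8: j - k = 2, and the others follow.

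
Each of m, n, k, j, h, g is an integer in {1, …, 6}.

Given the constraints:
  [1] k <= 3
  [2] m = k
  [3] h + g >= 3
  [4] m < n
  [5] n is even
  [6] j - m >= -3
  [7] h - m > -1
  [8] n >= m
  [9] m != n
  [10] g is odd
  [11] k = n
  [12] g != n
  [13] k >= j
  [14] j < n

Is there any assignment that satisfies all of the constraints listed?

Unsatisfiable

From constraints 2 and 11, m = k = n, so m = n. But constraint 9 says m ≠ n. Contradiction.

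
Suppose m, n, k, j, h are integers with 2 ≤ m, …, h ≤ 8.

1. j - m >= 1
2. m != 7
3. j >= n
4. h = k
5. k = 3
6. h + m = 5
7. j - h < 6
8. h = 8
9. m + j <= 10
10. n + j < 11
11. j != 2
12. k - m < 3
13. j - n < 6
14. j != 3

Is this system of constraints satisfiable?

Constraint 8 fixes h = 8 and constraint 5 fixes k = 3, but constraint 4 requires h = k. Since 8 ≠ 3, contradiction.

Unsatisfiable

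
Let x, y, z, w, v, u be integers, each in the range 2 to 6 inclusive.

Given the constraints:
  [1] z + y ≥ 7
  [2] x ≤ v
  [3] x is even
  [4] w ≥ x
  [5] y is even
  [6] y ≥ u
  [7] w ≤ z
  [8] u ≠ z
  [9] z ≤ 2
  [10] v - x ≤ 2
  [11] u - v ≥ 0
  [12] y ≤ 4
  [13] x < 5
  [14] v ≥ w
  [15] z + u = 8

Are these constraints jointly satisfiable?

Unsatisfiable

From constraint 9: z ≤ 2. From constraints 6 and 12: u ≤ y ≤ 4. Hence z + u ≤ 6. But constraint 15 requires z + u = 8, and 8 > 6. Contradiction.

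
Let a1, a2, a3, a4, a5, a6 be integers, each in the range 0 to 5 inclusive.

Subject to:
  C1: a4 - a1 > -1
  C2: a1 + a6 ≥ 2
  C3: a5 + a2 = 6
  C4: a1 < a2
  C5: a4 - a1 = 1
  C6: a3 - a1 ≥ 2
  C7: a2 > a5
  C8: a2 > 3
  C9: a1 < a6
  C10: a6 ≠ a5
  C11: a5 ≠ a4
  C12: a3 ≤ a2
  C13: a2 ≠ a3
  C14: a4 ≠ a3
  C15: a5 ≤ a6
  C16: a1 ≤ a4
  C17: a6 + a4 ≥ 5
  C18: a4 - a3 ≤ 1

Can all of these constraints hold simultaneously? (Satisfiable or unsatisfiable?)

Try a1 = 0, a2 = 4, a3 = 2, a4 = 1, a5 = 2, a6 = 4.
Check constraint 1: a4 - a1 = 1; constraint 2: a1 + a6 = 4. The remaining constraints are straightforward to verify.

Satisfiable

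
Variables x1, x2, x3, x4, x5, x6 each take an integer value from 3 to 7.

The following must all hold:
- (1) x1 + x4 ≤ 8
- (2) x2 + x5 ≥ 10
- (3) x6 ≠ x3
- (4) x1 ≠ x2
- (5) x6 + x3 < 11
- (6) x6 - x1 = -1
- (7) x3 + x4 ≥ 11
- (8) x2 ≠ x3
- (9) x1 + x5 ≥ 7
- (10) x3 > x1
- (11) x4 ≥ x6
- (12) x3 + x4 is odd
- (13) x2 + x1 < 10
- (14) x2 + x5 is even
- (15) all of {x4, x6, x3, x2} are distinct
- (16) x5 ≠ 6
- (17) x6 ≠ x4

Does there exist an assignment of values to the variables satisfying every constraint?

Setting (x1, x2, x3, x4, x5, x6) = (4, 5, 7, 4, 5, 3) satisfies everything: constraint 1: x1 + x4 = 8; constraint 2: x2 + x5 = 10; constraint 5: x6 + x3 = 10, and the others follow.

Satisfiable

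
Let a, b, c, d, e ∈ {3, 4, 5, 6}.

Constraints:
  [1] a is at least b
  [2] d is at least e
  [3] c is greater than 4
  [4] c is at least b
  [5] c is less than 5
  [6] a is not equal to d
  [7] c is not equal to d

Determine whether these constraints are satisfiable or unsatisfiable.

From constraint 3: c ≥ 5. From constraint 5: c ≤ 4. But 4 < 5, so no value of c works.

Unsatisfiable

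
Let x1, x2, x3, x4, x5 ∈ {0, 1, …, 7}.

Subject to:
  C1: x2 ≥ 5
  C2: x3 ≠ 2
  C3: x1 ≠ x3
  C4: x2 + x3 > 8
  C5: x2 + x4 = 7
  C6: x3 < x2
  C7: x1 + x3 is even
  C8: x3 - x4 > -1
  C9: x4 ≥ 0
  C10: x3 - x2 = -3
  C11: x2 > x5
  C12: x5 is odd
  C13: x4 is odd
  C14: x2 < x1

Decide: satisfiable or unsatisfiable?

Try x1 = 7, x2 = 6, x3 = 3, x4 = 1, x5 = 1.
Check constraint 4: x2 + x3 = 9; constraint 5: x2 + x4 = 7. The remaining constraints are straightforward to verify.

Satisfiable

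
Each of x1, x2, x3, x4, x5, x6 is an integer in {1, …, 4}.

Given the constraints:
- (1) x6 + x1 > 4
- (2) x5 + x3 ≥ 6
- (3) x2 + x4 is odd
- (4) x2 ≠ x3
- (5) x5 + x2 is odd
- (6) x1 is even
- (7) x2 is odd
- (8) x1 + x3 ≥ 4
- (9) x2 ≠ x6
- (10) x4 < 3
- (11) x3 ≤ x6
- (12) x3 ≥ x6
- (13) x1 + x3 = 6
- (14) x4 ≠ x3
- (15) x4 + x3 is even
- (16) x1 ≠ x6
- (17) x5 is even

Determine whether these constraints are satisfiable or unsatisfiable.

Satisfiable

Take x1 = 2, x2 = 1, x3 = 4, x4 = 2, x5 = 2, x6 = 4. Then constraint 1: x6 + x1 = 6; constraint 2: x5 + x3 = 6, and every other listed constraint is also met.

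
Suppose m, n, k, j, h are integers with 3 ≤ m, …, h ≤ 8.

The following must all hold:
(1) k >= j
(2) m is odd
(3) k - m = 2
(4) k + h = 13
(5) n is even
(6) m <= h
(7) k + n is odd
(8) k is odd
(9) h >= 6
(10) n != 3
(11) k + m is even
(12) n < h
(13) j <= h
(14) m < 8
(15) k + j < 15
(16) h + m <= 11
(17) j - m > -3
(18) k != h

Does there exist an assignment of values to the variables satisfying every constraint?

The assignment m = 5, n = 4, k = 7, j = 5, h = 6 works:
  constraint 3 holds since k - m = 2.
  constraint 4 holds since k + h = 13.
  constraint 15 holds since k + j = 12.
The rest check out directly.

Satisfiable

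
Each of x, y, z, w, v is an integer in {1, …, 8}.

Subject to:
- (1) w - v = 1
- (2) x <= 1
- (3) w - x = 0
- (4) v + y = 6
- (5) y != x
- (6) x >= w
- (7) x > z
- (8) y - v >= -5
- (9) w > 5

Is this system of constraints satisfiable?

Unsatisfiable

From constraint 9: w ≥ 6. From constraints 2 and 6: w ≤ x and x ≤ 1, so w ≤ 1. But 1 < 6, so no value of w works.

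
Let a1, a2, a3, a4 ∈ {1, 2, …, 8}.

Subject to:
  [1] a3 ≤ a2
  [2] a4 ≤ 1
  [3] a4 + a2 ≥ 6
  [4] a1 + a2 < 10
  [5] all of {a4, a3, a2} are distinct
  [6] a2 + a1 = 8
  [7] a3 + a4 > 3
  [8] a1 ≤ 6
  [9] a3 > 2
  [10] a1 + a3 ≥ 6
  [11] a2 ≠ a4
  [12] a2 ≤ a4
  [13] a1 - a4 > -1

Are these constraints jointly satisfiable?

From constraints 2 and 12: a2 ≤ a4 ≤ 1. From constraint 8: a1 ≤ 6. Hence a2 + a1 ≤ 7. But constraint 6 requires a2 + a1 = 8, and 8 > 7. Contradiction.

Unsatisfiable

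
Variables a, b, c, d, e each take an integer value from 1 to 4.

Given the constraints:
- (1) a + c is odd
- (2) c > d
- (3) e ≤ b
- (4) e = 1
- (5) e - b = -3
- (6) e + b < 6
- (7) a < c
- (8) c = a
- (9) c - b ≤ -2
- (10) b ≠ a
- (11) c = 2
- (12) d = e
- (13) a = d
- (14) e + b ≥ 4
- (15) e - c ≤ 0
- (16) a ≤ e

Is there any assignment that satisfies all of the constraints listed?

Unsatisfiable

Constraint 11 fixes c = 2 and constraint 4 fixes e = 1. Constraints 8, 12, and 13 give c = a = d = e, so c = e. But 2 ≠ 1 — contradiction.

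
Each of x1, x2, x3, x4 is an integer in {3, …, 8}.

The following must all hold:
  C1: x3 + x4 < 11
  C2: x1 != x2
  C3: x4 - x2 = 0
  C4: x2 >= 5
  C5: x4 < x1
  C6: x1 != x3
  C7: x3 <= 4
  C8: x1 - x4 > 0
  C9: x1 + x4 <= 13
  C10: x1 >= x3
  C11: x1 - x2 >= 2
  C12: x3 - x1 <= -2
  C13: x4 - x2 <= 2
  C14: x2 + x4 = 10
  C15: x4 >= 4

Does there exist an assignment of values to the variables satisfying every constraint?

Satisfiable

Take x1 = 7, x2 = 5, x3 = 3, x4 = 5. Then constraint 1: x3 + x4 = 8; constraint 3: x4 - x2 = 0; constraint 8: x1 - x4 = 2, and every other listed constraint is also met.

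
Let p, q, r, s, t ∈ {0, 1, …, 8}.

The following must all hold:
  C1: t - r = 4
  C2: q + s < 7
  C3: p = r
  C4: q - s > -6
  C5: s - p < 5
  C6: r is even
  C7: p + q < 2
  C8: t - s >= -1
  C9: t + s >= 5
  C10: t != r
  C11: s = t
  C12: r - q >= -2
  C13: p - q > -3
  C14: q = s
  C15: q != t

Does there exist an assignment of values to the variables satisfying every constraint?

Unsatisfiable

From constraints 11 and 14, q = s = t, so q = t. But constraint 15 says q ≠ t. Contradiction.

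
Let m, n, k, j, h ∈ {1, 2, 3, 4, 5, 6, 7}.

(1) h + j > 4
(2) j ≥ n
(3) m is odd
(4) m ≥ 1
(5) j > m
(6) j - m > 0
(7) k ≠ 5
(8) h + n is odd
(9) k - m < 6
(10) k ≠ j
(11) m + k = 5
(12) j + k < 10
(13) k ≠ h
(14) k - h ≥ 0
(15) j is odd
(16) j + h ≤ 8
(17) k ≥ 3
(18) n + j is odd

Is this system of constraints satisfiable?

Satisfiable

Setting (m, n, k, j, h) = (1, 2, 4, 3, 3) satisfies everything: constraint 1: h + j = 6; constraint 6: j - m = 2, and the others follow.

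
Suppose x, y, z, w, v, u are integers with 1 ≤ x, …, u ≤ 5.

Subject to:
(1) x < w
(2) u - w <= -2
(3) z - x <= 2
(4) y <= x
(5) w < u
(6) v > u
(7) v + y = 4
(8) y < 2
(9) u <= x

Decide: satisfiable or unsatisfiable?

Unsatisfiable

Constraints 1, 5, and 9 give u ≤ x, x < w, w < u. Chaining: u ≤ x < w < u, which forces u < u — impossible.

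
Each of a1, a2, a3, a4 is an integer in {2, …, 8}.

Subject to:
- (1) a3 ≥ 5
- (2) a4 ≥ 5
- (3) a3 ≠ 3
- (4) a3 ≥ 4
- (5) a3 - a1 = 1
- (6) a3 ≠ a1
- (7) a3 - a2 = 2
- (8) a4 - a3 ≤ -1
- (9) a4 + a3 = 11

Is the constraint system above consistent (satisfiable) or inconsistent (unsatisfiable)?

Take a1 = 5, a2 = 4, a3 = 6, a4 = 5. Then constraint 5: a3 - a1 = 1; constraint 7: a3 - a2 = 2, and every other listed constraint is also met.

Satisfiable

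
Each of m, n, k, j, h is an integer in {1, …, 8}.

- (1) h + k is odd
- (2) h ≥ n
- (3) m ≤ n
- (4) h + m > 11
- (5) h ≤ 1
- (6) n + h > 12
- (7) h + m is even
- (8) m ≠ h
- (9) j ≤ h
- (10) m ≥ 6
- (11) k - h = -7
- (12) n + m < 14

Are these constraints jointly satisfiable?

Unsatisfiable

From constraints 3 and 10: n ≥ m and m ≥ 6, so n ≥ 6. From constraints 2 and 5: n ≤ h and h ≤ 1, so n ≤ 1. But 1 < 6, so no value of n works.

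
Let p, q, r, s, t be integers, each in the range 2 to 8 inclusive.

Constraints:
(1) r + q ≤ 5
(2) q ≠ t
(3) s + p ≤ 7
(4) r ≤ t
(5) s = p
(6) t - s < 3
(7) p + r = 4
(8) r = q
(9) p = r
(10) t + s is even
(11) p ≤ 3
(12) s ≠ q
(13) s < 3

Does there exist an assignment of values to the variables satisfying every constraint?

Unsatisfiable

From constraints 5, 8, and 9, s = p = r = q, so s = q. But constraint 12 says s ≠ q. Contradiction.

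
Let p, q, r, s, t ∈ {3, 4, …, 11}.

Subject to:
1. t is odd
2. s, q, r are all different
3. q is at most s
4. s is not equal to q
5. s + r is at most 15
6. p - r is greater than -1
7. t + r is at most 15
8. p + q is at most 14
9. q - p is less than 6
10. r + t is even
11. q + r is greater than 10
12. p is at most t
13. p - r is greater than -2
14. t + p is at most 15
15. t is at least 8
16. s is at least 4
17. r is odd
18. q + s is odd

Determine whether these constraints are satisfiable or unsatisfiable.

Try p = 4, q = 8, r = 3, s = 11, t = 11.
Check constraint 5: s + r = 14; constraint 6: p - r = 1. The remaining constraints are straightforward to verify.

Satisfiable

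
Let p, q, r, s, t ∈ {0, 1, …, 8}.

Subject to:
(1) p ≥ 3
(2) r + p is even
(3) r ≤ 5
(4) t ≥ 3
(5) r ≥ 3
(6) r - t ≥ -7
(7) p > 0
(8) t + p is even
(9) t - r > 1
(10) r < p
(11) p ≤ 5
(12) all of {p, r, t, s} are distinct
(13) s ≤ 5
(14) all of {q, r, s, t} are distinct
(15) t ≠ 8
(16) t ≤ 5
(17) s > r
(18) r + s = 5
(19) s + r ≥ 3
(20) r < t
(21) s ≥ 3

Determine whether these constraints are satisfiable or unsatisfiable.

Unsatisfiable

Constraints 1, 3, 4, 5, 11, 13, 16, and 21 confine each of p, r, t, s to the 3 values {3, …, 5}.
Constraint 12 requires all 4 of them to be distinct, but only 3 values are available — impossible by the pigeonhole principle.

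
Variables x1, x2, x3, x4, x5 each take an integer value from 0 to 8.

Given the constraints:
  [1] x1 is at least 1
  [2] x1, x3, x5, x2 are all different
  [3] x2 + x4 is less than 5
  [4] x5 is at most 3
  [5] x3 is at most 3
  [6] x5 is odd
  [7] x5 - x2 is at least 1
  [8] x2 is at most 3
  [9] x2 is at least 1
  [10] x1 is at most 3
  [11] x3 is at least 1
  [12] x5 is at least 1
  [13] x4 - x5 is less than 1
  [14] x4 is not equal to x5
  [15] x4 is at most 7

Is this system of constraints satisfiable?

Unsatisfiable

Constraints 1, 4, 5, 8, 9, 10, 11, and 12 confine each of x1, x3, x5, x2 to the 3 values {1, …, 3}.
Constraint 2 requires all 4 of them to be distinct, but only 3 values are available — impossible by the pigeonhole principle.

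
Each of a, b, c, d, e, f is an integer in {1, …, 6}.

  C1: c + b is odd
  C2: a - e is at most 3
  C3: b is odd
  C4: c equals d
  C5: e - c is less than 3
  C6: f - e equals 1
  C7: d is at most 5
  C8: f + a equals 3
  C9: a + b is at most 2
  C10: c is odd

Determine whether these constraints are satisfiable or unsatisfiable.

Constraint 10 makes c odd and constraint 3 makes b odd, so c + b must be even. Constraint 1 says c + b is odd — contradiction.

Unsatisfiable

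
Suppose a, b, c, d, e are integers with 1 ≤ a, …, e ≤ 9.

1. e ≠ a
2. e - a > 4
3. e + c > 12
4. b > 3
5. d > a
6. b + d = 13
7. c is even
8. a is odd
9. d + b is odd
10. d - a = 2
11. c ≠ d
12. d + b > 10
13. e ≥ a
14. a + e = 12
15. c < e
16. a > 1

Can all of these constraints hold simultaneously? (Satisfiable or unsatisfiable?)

Satisfiable

Take a = 3, b = 8, c = 6, d = 5, e = 9. Then constraint 2: e - a = 6; constraint 3: e + c = 15; constraint 6: b + d = 13, and every other listed constraint is also met.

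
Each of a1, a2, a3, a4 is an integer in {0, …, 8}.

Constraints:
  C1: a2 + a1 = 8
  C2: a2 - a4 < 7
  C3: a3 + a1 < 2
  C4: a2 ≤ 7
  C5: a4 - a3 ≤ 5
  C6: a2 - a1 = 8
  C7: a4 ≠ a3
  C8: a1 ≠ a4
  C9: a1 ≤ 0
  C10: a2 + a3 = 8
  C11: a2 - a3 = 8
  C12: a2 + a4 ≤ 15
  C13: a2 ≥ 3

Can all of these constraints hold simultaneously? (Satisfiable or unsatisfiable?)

From constraint 4: a2 ≤ 7. From constraint 9: a1 ≤ 0. Hence a2 + a1 ≤ 7. But constraint 1 requires a2 + a1 = 8, and 8 > 7. Contradiction.

Unsatisfiable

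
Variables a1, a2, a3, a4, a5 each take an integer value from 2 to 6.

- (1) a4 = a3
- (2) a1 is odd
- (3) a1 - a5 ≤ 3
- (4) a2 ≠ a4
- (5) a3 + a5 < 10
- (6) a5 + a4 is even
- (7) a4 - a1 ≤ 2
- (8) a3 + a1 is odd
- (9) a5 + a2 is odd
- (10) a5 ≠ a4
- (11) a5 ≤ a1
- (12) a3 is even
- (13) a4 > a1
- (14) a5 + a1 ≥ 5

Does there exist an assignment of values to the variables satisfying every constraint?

Satisfiable

One satisfying assignment is a1 = 5, a2 = 3, a3 = 6, a4 = 6, a5 = 2.
For the less obvious constraints — constraint 3: a1 - a5 = 3; constraint 5: a3 + a5 = 8 — and the others hold by inspection.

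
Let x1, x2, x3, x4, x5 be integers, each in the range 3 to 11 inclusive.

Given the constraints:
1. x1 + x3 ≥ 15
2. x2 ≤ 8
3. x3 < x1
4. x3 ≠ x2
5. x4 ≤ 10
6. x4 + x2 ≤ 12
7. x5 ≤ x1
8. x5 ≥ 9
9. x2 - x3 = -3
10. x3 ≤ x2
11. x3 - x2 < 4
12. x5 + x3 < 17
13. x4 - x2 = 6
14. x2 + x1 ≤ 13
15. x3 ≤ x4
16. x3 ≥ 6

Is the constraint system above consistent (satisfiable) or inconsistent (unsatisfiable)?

Unsatisfiable

From constraints 10 and 16: x2 ≥ x3 ≥ 6. From constraints 7 and 8: x1 ≥ x5 ≥ 9. Hence x2 + x1 ≥ 15. But constraint 14 requires x2 + x1 ≤ 13, and 13 < 15. Contradiction.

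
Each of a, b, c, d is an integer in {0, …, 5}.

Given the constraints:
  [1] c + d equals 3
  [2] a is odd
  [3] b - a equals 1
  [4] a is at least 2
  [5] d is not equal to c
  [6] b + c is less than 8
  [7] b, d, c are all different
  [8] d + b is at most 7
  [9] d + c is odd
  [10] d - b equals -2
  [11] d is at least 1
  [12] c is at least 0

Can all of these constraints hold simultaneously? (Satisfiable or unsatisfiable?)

Try a = 3, b = 4, c = 1, d = 2.
Check constraint 1: c + d = 3; constraint 3: b - a = 1. The remaining constraints are straightforward to verify.

Satisfiable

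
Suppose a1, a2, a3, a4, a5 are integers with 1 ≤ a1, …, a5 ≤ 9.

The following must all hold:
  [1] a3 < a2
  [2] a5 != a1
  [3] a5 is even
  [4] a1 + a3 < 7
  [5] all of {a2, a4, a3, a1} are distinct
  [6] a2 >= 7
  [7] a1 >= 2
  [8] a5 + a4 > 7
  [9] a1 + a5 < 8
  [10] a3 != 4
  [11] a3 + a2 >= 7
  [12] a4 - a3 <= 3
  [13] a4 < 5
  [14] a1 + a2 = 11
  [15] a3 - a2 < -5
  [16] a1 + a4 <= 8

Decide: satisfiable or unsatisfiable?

Satisfiable

Setting (a1, a2, a3, a4, a5) = (3, 8, 2, 4, 4) satisfies everything: constraint 4: a1 + a3 = 5; constraint 8: a5 + a4 = 8; constraint 9: a1 + a5 = 7, and the others follow.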